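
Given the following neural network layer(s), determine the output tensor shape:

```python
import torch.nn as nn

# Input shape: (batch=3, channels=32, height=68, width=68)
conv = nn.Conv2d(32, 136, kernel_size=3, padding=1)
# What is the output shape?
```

Input: (3, 32, 68, 68) -> Output: (3, 136, 68, 68)

Answer: (3, 136, 68, 68)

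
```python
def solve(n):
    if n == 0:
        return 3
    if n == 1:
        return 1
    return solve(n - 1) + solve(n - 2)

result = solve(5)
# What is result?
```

Build up from base cases: solve(0)=3, solve(1)=1, solve(2)=4, solve(3)=5, solve(4)=9, solve(5)=14

Answer: 14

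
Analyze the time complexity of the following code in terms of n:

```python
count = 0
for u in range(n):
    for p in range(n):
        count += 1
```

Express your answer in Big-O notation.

Each loop level contributes: n × n. Multiplying the contributions gives O(n^2).

Answer: O(n^2)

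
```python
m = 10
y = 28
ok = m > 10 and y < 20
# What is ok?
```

Trace:
`m = 10` → m = 10
`y = 28` → y = 28
`ok = m > 10 and y < 20` → ok = False
So ok = False

Answer: False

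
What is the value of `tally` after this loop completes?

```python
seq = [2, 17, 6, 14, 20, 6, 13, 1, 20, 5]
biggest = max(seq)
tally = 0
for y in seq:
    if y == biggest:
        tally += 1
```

Count of max value 20 in [2, 17, 6, 14, 20, 6, 13, 1, 20, 5]
`tally` takes the values: 0 → 1 → 2

Answer: 2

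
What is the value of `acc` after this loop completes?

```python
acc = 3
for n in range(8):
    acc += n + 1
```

Start at 3, add 1 to 8 = 39
`acc` takes the values: 3 → 4 → 6 → 9 → 13 → 18 → 24 → 31 → 39

Answer: 39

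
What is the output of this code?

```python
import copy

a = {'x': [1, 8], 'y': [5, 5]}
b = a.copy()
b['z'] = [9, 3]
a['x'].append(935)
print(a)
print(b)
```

Key concept: shallow copy of dict with mutable values.
Step by step:
`a = {'x': [1, 8], 'y': [5, 5]}` → a = {'x': [1, 8], 'y': [5, 5]}
`b = a.copy()` → b = {'x': [1, 8], 'y': [5, 5]}
`b['z'] = [9, 3]` → b = {'x': [1, 8], 'y': [5, 5], 'z': [9, 3]}
`a['x'].append(935)` → a = {'x': [1, 8, 935], 'y': [5, 5]}; b = {'x': [1, 8, 935], 'y': [5, 5], 'z': [9, 3]}
`print(a)` → prints {'x': [1, 8, 935], 'y': [5, 5]}
`print(b)` → prints {'x': [1, 8, 935], 'y': [5, 5], 'z': [9, 3]}

Answer:
{'x': [1, 8, 935], 'y': [5, 5]}
{'x': [1, 8, 935], 'y': [5, 5], 'z': [9, 3]}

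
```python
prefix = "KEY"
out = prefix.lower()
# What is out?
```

Trace:
`prefix = "KEY"` → prefix = 'KEY'
`out = prefix.lower()` → out = 'key'
So out = 'key'

Answer: 'key'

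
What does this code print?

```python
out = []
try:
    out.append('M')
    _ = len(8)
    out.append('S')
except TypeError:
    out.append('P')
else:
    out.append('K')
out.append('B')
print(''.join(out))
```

Execution trace: 'M' (try body) → 'P' (except TypeError) → 'B' (after the try/except). Output: MPB

Answer: MPB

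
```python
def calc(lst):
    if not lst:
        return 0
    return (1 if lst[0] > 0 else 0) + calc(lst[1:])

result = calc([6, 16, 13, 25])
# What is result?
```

Count of positive elements in [6, 16, 13, 25] = 4

Answer: 4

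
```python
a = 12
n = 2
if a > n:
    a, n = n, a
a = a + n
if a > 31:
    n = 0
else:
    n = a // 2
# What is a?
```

Trace:
`a = 12` → a = 12
`n = 2` → n = 2
`if a > n: ...` → a > n is True → a = 2; n = 12
`a = a + n` → a = 14
`if a > 31: ...` → a > 31 is False, take else branch → n = 7
So a = 14

Answer: 14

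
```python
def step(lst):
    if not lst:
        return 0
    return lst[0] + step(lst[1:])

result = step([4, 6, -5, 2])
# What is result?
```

4 + 6 + (-5) + 2 + 0 = 7

Answer: 7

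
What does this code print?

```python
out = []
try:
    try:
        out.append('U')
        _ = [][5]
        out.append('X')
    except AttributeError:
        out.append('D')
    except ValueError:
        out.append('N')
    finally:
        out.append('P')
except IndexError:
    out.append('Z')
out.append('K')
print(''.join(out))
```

Execution trace: 'U' (try body) → 'P' (finally) → 'Z' (outer except IndexError) → 'K' (after the try/except). Output: UPZK

Answer: UPZK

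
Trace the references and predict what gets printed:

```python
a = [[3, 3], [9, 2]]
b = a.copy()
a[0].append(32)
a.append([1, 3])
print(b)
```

Key concept: shallow copy with nested lists.
Step by step:
`a = [[3, 3], [9, 2]]` → a = [[3, 3], [9, 2]]
`b = a.copy()` → b = [[3, 3], [9, 2]]
`a[0].append(32)` → a = [[3, 3, 32], [9, 2]]; b = [[3, 3, 32], [9, 2]]
`a.append([1, 3])` → a = [[3, 3, 32], [9, 2], [1, 3]]
`print(b)` → prints [[3, 3, 32], [9, 2]]

Answer: [[3, 3, 32], [9, 2]]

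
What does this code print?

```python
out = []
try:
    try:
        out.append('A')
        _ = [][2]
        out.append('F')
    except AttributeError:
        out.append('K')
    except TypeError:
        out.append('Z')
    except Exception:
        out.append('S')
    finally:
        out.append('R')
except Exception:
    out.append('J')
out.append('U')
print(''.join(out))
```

Execution trace: 'A' (inner try body) → 'S' (inner except Exception) → 'R' (inner finally) → 'U' (after the try/except). Output: ASRU

Answer: ASRU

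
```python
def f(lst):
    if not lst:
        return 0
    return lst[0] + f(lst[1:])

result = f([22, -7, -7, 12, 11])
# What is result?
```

22 + (-7) + (-7) + 12 + 11 + 0 = 31

Answer: 31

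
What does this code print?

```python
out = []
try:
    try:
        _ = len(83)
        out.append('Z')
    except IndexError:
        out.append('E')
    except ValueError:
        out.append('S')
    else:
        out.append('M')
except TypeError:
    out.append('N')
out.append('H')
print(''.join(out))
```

Execution trace: 'N' (outer except TypeError) → 'H' (after the try/except). Output: NH

Answer: NH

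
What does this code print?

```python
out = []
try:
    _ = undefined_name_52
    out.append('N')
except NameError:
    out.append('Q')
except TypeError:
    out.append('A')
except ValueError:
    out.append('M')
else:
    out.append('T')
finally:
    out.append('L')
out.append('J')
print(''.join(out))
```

Execution trace: 'Q' (except NameError) → 'L' (finally) → 'J' (after the try/except). Output: QLJ

Answer: QLJ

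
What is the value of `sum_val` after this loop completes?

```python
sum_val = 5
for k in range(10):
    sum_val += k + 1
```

Start at 5, add 1 to 10 = 60
`sum_val` takes the values: 5 → 6 → 8 → 11 → 15 → 20 → 26 → 33 → 41 → 50 → 60

Answer: 60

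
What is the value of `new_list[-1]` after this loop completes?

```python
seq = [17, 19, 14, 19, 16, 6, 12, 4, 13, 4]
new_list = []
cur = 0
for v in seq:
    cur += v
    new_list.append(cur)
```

Cumulative sum ends at 124
`new_list` takes the values: [] → [17] → [17, 36] → [17, 36, 50] → [17, 36, 50, 69] → [17, 36, 50, 69, 85] → [17, 36, 50, 69, 85, 91] → [17, 36, 50, 69, 85, 91, 103] → [17, 36, 50, 69, 85, 91, 103, 107] → [17, 36, 50, 69, 85, 91, 103, 107, 120] → [17, 36, 50, 69, 85, 91, 103, 107, 120, 124]
So `new_list[-1]` = 124

Answer: 124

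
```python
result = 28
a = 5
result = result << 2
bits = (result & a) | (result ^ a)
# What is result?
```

Trace:
`result = 28` → result = 28
`a = 5` → a = 5
`result = result << 2` → result = 112
`bits = (result & a) | (result ^ a)` → bits = 117
So result = 112

Answer: 112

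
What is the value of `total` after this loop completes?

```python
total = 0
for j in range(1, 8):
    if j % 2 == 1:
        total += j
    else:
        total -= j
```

Add odd, subtract even
`total` takes the values: 0 → 1 → -1 → 2 → -2 → 3 → -3 → 4

Answer: 4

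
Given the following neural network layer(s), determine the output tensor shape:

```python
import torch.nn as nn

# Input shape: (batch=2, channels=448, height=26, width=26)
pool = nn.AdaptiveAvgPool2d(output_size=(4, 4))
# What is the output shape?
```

Input: (2, 448, 26, 26) -> Output: (2, 448, 4, 4)

Answer: (2, 448, 4, 4)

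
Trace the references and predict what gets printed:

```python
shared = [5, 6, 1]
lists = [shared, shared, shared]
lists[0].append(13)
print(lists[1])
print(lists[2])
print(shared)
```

Key concept: list of same reference.
Step by step:
`shared = [5, 6, 1]` → shared = [5, 6, 1]
`lists = [shared, shared, shared]` → lists = [[5, 6, 1], [5, 6, 1], [5, 6, 1]]
`lists[0].append(13)` → shared = [5, 6, 1, 13]; lists = [[5, 6, 1, 13], [5, 6, 1, 13], [5, 6, 1, 13]]
`print(lists[1])` → prints [5, 6, 1, 13]
`print(lists[2])` → prints [5, 6, 1, 13]
`print(shared)` → prints [5, 6, 1, 13]

Answer:
[5, 6, 1, 13]
[5, 6, 1, 13]
[5, 6, 1, 13]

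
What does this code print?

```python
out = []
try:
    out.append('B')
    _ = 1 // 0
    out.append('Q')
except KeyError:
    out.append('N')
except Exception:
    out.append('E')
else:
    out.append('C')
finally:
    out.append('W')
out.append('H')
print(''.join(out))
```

Execution trace: 'B' (try body) → 'E' (except Exception) → 'W' (finally) → 'H' (after the try/except). Output: BEWH

Answer: BEWH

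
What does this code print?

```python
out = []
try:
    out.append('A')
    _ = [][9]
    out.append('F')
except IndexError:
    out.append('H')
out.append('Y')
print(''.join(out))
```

Execution trace: 'A' (try body) → 'H' (except IndexError) → 'Y' (after the try/except). Output: AHY

Answer: AHY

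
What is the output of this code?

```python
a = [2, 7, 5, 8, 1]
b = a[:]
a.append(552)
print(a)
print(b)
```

Key concept: slice [:] creates copy.
Step by step:
`a = [2, 7, 5, 8, 1]` → a = [2, 7, 5, 8, 1]
`b = a[:]` → b = [2, 7, 5, 8, 1]
`a.append(552)` → a = [2, 7, 5, 8, 1, 552]
`print(a)` → prints [2, 7, 5, 8, 1, 552]
`print(b)` → prints [2, 7, 5, 8, 1]

Answer:
[2, 7, 5, 8, 1, 552]
[2, 7, 5, 8, 1]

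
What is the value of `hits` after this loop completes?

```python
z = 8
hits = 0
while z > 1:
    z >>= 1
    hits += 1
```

Count right shifts until 1
`hits` takes the values: 0 → 1 → 2 → 3

Answer: 3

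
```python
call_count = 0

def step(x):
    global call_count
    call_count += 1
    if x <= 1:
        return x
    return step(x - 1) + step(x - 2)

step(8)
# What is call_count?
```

Calls(x) = 1 + Calls(x-1) + Calls(x-2); Calls(0)=Calls(1)=1. For x=8 this gives 67.

Answer: 67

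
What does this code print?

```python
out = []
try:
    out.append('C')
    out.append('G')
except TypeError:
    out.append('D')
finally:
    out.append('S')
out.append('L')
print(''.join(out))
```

Execution trace: 'C' (try body) → 'G' (try body, no exception) → 'S' (finally) → 'L' (after the try/except). Output: CGSL

Answer: CGSL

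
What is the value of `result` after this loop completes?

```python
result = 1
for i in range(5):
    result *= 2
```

2^5 = 32
`result` takes the values: 1 → 2 → 4 → 8 → 16 → 32

Answer: 32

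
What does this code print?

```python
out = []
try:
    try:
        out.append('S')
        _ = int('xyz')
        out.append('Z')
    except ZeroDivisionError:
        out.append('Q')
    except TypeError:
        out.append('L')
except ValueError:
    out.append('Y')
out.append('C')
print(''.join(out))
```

Execution trace: 'S' (try body) → 'Y' (outer except ValueError) → 'C' (after the try/except). Output: SYC

Answer: SYC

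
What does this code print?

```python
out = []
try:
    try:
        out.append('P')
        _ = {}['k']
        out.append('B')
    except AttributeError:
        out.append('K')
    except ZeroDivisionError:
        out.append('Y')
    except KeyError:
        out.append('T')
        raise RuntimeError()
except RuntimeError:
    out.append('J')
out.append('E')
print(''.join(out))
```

Execution trace: 'P' (inner try body) → 'T' (inner except KeyError) → 'J' (outer except RuntimeError) → 'E' (after the try/except). Output: PTJE

Answer: PTJE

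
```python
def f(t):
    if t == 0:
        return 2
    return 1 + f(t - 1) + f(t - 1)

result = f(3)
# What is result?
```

f(t) = 1 + 2·f(t-1), f(0)=2. Closed form: (2+1)·2^3 - 1 = 23.

Answer: 23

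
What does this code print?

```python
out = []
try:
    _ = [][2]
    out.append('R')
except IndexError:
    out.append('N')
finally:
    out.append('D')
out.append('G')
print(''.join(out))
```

Execution trace: 'N' (except IndexError) → 'D' (finally) → 'G' (after the try/except). Output: NDG

Answer: NDG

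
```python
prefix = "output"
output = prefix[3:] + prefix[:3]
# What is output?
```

Trace:
`prefix = "output"` → prefix = 'output'
`output = prefix[3:] + prefix[:3]` → output = 'putout'
So output = 'putout'

Answer: 'putout'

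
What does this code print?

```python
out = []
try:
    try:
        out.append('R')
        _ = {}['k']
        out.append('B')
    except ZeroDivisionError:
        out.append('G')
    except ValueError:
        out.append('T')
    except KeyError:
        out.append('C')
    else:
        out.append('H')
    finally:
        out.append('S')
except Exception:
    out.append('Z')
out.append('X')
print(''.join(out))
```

Execution trace: 'R' (inner try body) → 'C' (inner except KeyError) → 'S' (inner finally) → 'X' (after the try/except). Output: RCSX

Answer: RCSX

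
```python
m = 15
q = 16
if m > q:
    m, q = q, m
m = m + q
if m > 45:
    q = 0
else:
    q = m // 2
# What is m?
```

Trace:
`m = 15` → m = 15
`q = 16` → q = 16
`if m > q: ...` → m > q is False → no variable changes
`m = m + q` → m = 31
`if m > 45: ...` → m > 45 is False, take else branch → q = 15
So m = 31

Answer: 31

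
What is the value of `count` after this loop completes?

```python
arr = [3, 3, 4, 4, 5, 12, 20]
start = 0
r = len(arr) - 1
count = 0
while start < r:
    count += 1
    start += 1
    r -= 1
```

Iterations until pointers meet (list length 7)
`count` takes the values: 0 → 1 → 2 → 3

Answer: 3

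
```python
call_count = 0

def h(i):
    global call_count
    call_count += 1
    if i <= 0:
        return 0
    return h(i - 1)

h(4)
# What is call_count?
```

Linear recursion stepping by 1: 5 calls from i=4 down to ≤0.

Answer: 5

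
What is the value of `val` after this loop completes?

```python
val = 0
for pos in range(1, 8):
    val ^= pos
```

XOR of 1 to 7
`val` takes the values: 0 → 1 → 3 → 0 → 4 → 1 → 7 → 0

Answer: 0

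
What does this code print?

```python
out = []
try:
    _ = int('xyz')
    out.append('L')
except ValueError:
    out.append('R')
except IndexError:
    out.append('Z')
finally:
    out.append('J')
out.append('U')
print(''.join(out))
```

Execution trace: 'R' (except ValueError) → 'J' (finally) → 'U' (after the try/except). Output: RJU

Answer: RJU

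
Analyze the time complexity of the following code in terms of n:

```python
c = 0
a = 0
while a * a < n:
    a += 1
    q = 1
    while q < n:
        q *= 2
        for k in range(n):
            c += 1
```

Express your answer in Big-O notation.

Each loop level contributes: √n × log n × n. Multiplying the contributions gives O(n√n log n).

Answer: O(n√n log n)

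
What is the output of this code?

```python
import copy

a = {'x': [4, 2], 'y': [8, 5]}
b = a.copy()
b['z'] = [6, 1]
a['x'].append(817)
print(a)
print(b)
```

Key concept: shallow copy of dict with mutable values.
Step by step:
`a = {'x': [4, 2], 'y': [8, 5]}` → a = {'x': [4, 2], 'y': [8, 5]}
`b = a.copy()` → b = {'x': [4, 2], 'y': [8, 5]}
`b['z'] = [6, 1]` → b = {'x': [4, 2], 'y': [8, 5], 'z': [6, 1]}
`a['x'].append(817)` → a = {'x': [4, 2, 817], 'y': [8, 5]}; b = {'x': [4, 2, 817], 'y': [8, 5], 'z': [6, 1]}
`print(a)` → prints {'x': [4, 2, 817], 'y': [8, 5]}
`print(b)` → prints {'x': [4, 2, 817], 'y': [8, 5], 'z': [6, 1]}

Answer:
{'x': [4, 2, 817], 'y': [8, 5]}
{'x': [4, 2, 817], 'y': [8, 5], 'z': [6, 1]}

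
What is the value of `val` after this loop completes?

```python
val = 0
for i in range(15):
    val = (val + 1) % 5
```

Increment mod 5, 15 times = 0
`val` takes the values: 0 → 1 → 2 → 3 → 4 → 0 → 1 → 2 → 3 → 4 → 0 → 1 → 2 → 3 → 4 → 0

Answer: 0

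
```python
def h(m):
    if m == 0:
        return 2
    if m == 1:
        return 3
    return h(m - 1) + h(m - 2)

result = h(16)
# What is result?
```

Build up from base cases: h(0)=2, h(1)=3, h(2)=5, h(3)=8, h(4)=13, h(5)=21, h(6)=34, ..., h(16)=4181

Answer: 4181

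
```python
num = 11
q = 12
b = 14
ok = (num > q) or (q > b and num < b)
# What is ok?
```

Trace:
`num = 11` → num = 11
`q = 12` → q = 12
`b = 14` → b = 14
`ok = (num > q) or (q > b and num < b)` → ok = False
So ok = False

Answer: False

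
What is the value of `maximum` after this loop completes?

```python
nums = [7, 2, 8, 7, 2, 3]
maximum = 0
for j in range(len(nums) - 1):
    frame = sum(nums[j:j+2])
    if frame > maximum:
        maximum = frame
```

Max sum of 2-element window in [7, 2, 8, 7, 2, 3]
`maximum` takes the values: 0 → 9 → 10 → 15

Answer: 15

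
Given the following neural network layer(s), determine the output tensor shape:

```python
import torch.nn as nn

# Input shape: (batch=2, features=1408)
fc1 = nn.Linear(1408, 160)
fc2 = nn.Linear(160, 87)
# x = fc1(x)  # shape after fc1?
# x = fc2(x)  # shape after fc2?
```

Input: (2, 1408) -> after fc1: (2, 160) -> Output: (2, 87)

Answer: (2, 87)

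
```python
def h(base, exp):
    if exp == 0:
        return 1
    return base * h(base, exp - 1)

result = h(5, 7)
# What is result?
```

h(5, 7) = 5 * 5 * 5 * 5 * 5 * 5 * 5 = 78125

Answer: 78125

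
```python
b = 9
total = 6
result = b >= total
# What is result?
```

Trace:
`b = 9` → b = 9
`total = 6` → total = 6
`result = b >= total` → result = True
So result = True

Answer: True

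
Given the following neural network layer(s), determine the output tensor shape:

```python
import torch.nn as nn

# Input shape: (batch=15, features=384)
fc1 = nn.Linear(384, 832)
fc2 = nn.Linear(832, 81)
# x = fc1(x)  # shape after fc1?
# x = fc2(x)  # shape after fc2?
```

Input: (15, 384) -> after fc1: (15, 832) -> Output: (15, 81)

Answer: (15, 81)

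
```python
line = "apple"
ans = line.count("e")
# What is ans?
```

Trace:
`line = "apple"` → line = 'apple'
`ans = line.count("e")` → ans = 1
So ans = 1

Answer: 1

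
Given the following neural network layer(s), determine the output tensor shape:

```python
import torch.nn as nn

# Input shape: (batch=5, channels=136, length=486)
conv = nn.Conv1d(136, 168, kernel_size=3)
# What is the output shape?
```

Input: (5, 136, 486) -> Output: (5, 168, 484)

Answer: (5, 168, 484)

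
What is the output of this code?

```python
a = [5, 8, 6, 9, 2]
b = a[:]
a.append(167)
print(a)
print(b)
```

Key concept: slice [:] creates copy.
Step by step:
`a = [5, 8, 6, 9, 2]` → a = [5, 8, 6, 9, 2]
`b = a[:]` → b = [5, 8, 6, 9, 2]
`a.append(167)` → a = [5, 8, 6, 9, 2, 167]
`print(a)` → prints [5, 8, 6, 9, 2, 167]
`print(b)` → prints [5, 8, 6, 9, 2]

Answer:
[5, 8, 6, 9, 2, 167]
[5, 8, 6, 9, 2]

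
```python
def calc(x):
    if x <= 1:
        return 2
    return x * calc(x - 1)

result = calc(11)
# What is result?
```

calc(11) = 11 * 10 * 9 * 8 * 7 * 6 * 5 * 4 * 3 * 2 * 2 = 79833600

Answer: 79833600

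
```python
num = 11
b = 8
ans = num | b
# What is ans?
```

Trace:
`num = 11` → num = 11
`b = 8` → b = 8
`ans = num | b` → ans = 11
So ans = 11

Answer: 11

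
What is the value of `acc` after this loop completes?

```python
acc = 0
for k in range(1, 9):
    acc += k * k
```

Sum of squares 1² to 8² = 204
`acc` takes the values: 0 → 1 → 5 → 14 → 30 → 55 → 91 → 140 → 204

Answer: 204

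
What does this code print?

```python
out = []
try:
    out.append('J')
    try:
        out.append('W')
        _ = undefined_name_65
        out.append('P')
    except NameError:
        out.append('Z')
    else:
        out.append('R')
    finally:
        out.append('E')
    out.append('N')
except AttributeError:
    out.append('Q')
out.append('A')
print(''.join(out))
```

Execution trace: 'J' (try body) → 'W' (inner try body) → 'Z' (inner except NameError) → 'E' (inner finally) → 'N' (try body, no exception) → 'A' (after the try/except). Output: JWZENA

Answer: JWZENA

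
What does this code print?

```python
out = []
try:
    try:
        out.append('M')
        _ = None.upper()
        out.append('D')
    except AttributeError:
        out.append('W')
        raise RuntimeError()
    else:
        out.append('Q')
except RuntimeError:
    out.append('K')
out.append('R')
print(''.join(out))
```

Execution trace: 'M' (inner try body) → 'W' (inner except AttributeError) → 'K' (outer except RuntimeError) → 'R' (after the try/except). Output: MWKR

Answer: MWKR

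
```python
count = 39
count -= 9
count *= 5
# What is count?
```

Trace:
`count = 39` → count = 39
`count -= 9` → count = 30
`count *= 5` → count = 150
So count = 150

Answer: 150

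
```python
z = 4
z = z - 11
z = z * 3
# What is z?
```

Trace:
`z = 4` → z = 4
`z = z - 11` → z = -7
`z = z * 3` → z = -21
So z = -21

Answer: -21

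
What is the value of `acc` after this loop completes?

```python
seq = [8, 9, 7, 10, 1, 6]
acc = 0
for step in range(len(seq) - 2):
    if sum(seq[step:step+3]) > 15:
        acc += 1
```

Count windows with sum > 15
`acc` takes the values: 0 → 1 → 2 → 3 → 4

Answer: 4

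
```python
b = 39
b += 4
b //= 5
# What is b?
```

Trace:
`b = 39` → b = 39
`b += 4` → b = 43
`b //= 5` → b = 8
So b = 8

Answer: 8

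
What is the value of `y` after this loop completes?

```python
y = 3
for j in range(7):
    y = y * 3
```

Multiply by 3, 7 times: 3 * 3^7 = 6561
`y` takes the values: 3 → 9 → 27 → 81 → 243 → 729 → 2187 → 6561

Answer: 6561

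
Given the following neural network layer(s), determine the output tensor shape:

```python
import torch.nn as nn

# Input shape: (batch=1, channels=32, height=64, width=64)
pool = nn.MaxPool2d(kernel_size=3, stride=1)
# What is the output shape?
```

Input: (1, 32, 64, 64) -> Output: (1, 32, 62, 62)

Answer: (1, 32, 62, 62)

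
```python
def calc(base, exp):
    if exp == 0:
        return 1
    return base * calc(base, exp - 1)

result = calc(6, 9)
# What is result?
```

calc(6, 9) = 6 * 6 * 6 * 6 * 6 * 6 * 6 * 6 * 6 = 10077696

Answer: 10077696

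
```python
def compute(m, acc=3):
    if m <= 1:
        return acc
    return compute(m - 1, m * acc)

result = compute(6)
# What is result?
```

Accumulator trace (n, acc): (6, 3) -> (5, 18) -> (4, 90) -> (3, 360) -> (2, 1080) -> (1, 2160) -> return 2160

Answer: 2160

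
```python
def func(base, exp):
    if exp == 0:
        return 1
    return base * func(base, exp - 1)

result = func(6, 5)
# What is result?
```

func(6, 5) = 6 * 6 * 6 * 6 * 6 = 7776

Answer: 7776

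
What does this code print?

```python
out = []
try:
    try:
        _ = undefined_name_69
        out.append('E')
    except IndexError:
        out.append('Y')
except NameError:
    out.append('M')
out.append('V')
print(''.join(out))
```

Execution trace: 'M' (outer except NameError) → 'V' (after the try/except). Output: MV

Answer: MV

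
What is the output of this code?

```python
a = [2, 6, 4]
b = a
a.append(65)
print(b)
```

Key concept: basic list aliasing.
Step by step:
`a = [2, 6, 4]` → a = [2, 6, 4]
`b = a` → b = [2, 6, 4] (same object as a)
`a.append(65)` → a = [2, 6, 4, 65] (same object as b); b = [2, 6, 4, 65] (same object as a)
`print(b)` → prints [2, 6, 4, 65]

Answer: [2, 6, 4, 65]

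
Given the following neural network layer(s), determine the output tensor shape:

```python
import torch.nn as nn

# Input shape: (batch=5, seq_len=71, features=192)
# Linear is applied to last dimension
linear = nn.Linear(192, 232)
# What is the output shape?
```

Input: (5, 71, 192) -> Output: (5, 71, 232)

Answer: (5, 71, 232)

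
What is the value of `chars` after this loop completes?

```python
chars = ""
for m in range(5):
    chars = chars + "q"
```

Repeat 'q' 5 times
`chars` takes the values: "" → "q" → "qq" → "qqq" → "qqqq" → "qqqqq"

Answer: "qqqqq"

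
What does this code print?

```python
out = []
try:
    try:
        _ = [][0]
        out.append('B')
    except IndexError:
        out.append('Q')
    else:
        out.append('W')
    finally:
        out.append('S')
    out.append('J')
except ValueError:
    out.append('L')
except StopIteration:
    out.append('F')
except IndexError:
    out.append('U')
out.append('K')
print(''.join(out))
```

Execution trace: 'Q' (inner except IndexError) → 'S' (inner finally) → 'J' (try body, no exception) → 'K' (after the try/except). Output: QSJK

Answer: QSJK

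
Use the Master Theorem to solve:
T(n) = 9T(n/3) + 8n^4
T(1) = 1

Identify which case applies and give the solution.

a=9, b=3, f(n)=8n^4. log_3(9) = 2. Since c=4 > 2 and the regularity condition holds (9(n/3)^4 = (9/3^4)n^4 with 9/3^4 < 1), Case 3 applies: T(n) = Θ(f(n)) = O(n^4).

Answer: O(n^4) - Case 3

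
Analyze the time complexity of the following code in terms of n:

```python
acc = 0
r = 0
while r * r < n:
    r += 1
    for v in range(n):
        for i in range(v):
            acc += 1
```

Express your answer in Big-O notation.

Each loop level contributes: √n × n × n. Multiplying the contributions gives O(n^2√n).

Answer: O(n^2√n)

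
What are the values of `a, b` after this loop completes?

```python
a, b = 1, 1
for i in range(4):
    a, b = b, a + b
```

Fibonacci: after 4 iterations
`a, b` takes the values: (1, 1) → (1, 2) → (2, 3) → (3, 5) → (5, 8)

Answer: 5, 8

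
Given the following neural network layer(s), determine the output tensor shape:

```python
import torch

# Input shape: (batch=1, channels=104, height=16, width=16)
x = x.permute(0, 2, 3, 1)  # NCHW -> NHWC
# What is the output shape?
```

Input: (1, 104, 16, 16) -> Output: (1, 16, 16, 104)

Answer: (1, 16, 16, 104)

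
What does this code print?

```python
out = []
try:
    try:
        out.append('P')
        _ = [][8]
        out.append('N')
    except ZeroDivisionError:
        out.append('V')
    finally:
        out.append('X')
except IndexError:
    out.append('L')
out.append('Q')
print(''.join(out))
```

Execution trace: 'P' (try body) → 'X' (finally) → 'L' (outer except IndexError) → 'Q' (after the try/except). Output: PXLQ

Answer: PXLQ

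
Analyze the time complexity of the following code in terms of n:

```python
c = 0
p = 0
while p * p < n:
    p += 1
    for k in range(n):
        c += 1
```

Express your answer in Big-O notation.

Each loop level contributes: √n × n. Multiplying the contributions gives O(n√n).

Answer: O(n√n)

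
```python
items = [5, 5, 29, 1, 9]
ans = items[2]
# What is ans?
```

Trace:
`items = [5, 5, 29, 1, 9]` → items = [5, 5, 29, 1, 9]
`ans = items[2]` → ans = 29
So ans = 29

Answer: 29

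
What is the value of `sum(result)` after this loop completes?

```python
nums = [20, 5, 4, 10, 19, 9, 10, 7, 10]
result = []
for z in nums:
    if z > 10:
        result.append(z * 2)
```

Sum of doubled values > 10
`result` takes the values: [] → [40] → [40, 38]
So `sum(result)` = 78

Answer: 78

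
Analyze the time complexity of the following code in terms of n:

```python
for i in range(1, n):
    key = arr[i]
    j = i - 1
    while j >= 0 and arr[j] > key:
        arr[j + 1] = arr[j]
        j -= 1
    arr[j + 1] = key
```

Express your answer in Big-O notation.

This is Insertion sort. Time complexity: O(n²).

Answer: O(n²)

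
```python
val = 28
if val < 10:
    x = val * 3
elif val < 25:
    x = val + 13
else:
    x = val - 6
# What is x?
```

Trace:
`val = 28` → val = 28
`if val < 10: ...` → val < 10 is False, val < 25 is False, take else branch → x = 22
So x = 22

Answer: 22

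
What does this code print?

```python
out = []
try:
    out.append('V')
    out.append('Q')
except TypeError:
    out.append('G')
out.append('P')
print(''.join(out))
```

Execution trace: 'V' (try body) → 'Q' (try body, no exception) → 'P' (after the try/except). Output: VQP

Answer: VQP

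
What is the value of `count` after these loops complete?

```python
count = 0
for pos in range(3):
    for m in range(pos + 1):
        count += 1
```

Triangle: 1 + 2 + ... + 3
`count` takes the values: 0 → 1 → 2 → 3 → 4 → 5 → 6

Answer: 6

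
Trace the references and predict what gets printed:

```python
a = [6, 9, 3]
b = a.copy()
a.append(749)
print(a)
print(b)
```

Key concept: list.copy() creates independent copy.
Step by step:
`a = [6, 9, 3]` → a = [6, 9, 3]
`b = a.copy()` → b = [6, 9, 3]
`a.append(749)` → a = [6, 9, 3, 749]
`print(a)` → prints [6, 9, 3, 749]
`print(b)` → prints [6, 9, 3]

Answer:
[6, 9, 3, 749]
[6, 9, 3]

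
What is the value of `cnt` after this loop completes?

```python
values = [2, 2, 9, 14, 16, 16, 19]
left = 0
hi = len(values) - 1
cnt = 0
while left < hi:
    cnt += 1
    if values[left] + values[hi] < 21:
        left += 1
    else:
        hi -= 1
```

Steps to find pair summing to 21
`cnt` takes the values: 0 → 1 → 2 → 3 → 4 → 5 → 6

Answer: 6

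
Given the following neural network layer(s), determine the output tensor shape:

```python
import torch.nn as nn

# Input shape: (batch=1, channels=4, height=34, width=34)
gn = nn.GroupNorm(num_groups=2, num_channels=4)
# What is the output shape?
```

Input: (1, 4, 34, 34) -> Output: (1, 4, 34, 34)

Answer: (1, 4, 34, 34)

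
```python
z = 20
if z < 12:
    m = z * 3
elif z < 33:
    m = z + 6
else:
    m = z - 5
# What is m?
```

Trace:
`z = 20` → z = 20
`if z < 12: ...` → z < 12 is False, z < 33 is True → m = 26
So m = 26

Answer: 26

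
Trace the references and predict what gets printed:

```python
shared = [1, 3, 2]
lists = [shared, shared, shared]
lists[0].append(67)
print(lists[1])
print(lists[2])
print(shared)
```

Key concept: list of same reference.
Step by step:
`shared = [1, 3, 2]` → shared = [1, 3, 2]
`lists = [shared, shared, shared]` → lists = [[1, 3, 2], [1, 3, 2], [1, 3, 2]]
`lists[0].append(67)` → shared = [1, 3, 2, 67]; lists = [[1, 3, 2, 67], [1, 3, 2, 67], [1, 3, 2, 67]]
`print(lists[1])` → prints [1, 3, 2, 67]
`print(lists[2])` → prints [1, 3, 2, 67]
`print(shared)` → prints [1, 3, 2, 67]

Answer:
[1, 3, 2, 67]
[1, 3, 2, 67]
[1, 3, 2, 67]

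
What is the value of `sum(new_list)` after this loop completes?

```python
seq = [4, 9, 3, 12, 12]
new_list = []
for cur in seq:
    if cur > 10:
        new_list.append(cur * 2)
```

Sum of doubled values > 10
`new_list` takes the values: [] → [24] → [24, 24]
So `sum(new_list)` = 48

Answer: 48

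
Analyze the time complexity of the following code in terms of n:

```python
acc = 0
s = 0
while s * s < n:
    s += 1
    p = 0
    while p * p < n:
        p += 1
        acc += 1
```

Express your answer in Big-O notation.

Each loop level contributes: √n × √n. Multiplying the contributions gives O(n).

Answer: O(n)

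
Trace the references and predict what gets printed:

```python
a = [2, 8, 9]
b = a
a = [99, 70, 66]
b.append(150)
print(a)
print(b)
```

Key concept: rebinding vs mutation: a is rebound to a new list, b still points at the original.
Step by step:
`a = [2, 8, 9]` → a = [2, 8, 9]
`b = a` → b = [2, 8, 9] (same object as a)
`a = [99, 70, 66]` → a = [99, 70, 66]
`b.append(150)` → b = [2, 8, 9, 150]
`print(a)` → prints [99, 70, 66]
`print(b)` → prints [2, 8, 9, 150]

Answer:
[99, 70, 66]
[2, 8, 9, 150]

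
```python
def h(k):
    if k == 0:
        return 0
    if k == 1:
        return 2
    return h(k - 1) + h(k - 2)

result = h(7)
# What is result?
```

Build up from base cases: h(0)=0, h(1)=2, h(2)=2, h(3)=4, h(4)=6, h(5)=10, h(6)=16, ..., h(7)=26

Answer: 26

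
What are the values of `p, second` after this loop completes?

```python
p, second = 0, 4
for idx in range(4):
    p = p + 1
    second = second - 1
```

p goes 0→4, second goes 4→0
`p, second` takes the values: (0, 4) → (1, 4) → (1, 3) → (2, 3) → (2, 2) → (3, 2) → (3, 1) → (4, 1) → (4, 0)

Answer: 4, 0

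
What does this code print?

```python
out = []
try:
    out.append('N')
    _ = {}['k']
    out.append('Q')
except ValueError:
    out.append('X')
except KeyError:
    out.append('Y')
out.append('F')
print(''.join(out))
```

Execution trace: 'N' (try body) → 'Y' (except KeyError) → 'F' (after the try/except). Output: NYF

Answer: NYF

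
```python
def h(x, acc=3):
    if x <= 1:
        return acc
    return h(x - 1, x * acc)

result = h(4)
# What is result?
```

Accumulator trace (n, acc): (4, 3) -> (3, 12) -> (2, 36) -> (1, 72) -> return 72

Answer: 72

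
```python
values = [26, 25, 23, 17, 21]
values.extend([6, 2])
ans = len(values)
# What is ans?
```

Trace:
`values = [26, 25, 23, 17, 21]` → values = [26, 25, 23, 17, 21]
`values.extend([6, 2])` → values = [26, 25, 23, 17, 21, 6, 2]
`ans = len(values)` → ans = 7
So ans = 7

Answer: 7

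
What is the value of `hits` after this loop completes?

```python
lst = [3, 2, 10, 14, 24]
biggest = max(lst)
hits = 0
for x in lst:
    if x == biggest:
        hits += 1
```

Count of max value 24 in [3, 2, 10, 14, 24]
`hits` takes the values: 0 → 1

Answer: 1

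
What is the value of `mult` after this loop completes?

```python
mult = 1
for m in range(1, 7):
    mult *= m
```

6! = 720
`mult` takes the values: 1 → 2 → 6 → 24 → 120 → 720

Answer: 720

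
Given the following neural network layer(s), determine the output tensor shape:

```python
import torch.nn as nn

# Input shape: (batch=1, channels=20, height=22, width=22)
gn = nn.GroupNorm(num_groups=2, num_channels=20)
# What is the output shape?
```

Input: (1, 20, 22, 22) -> Output: (1, 20, 22, 22)

Answer: (1, 20, 22, 22)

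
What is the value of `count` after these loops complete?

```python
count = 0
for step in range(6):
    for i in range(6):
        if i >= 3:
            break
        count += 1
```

Inner breaks at 3, outer runs 6 times
`count` takes the values: 0 → 1 → 2 → 3 → 4 → 5 → 6 → 7 → 8 → 9 → 10 → 11 → 12 → 13 → 14 → 15 → 16 → 17 → 18

Answer: 18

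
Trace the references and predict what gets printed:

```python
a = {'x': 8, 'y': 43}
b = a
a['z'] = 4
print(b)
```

Key concept: dict aliasing.
Step by step:
`a = {'x': 8, 'y': 43}` → a = {'x': 8, 'y': 43}
`b = a` → b = {'x': 8, 'y': 43} (same object as a)
`a['z'] = 4` → a = {'x': 8, 'y': 43, 'z': 4} (same object as b); b = {'x': 8, 'y': 43, 'z': 4} (same object as a)
`print(b)` → prints {'x': 8, 'y': 43, 'z': 4}

Answer: {'x': 8, 'y': 43, 'z': 4}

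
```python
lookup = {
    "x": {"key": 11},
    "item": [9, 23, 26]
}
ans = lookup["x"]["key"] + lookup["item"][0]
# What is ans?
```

Trace:
`lookup = { ...` → lookup = {'x': {'key': 11}, 'item': [9, 23, 26]}
`ans = lookup["x"]["key"] + lookup["item"][0]` → ans = 20
So ans = 20

Answer: 20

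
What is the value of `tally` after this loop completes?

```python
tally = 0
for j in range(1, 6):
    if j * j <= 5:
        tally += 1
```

Count numbers where j² ≤ 5
`tally` takes the values: 0 → 1 → 2

Answer: 2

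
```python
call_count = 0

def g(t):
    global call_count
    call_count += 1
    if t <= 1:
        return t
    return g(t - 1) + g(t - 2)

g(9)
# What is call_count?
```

Calls(t) = 1 + Calls(t-1) + Calls(t-2); Calls(0)=Calls(1)=1. For t=9 this gives 109.

Answer: 109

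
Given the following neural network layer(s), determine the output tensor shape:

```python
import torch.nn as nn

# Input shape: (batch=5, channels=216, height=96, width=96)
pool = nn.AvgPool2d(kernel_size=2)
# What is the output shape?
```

Input: (5, 216, 96, 96) -> Output: (5, 216, 48, 48)

Answer: (5, 216, 48, 48)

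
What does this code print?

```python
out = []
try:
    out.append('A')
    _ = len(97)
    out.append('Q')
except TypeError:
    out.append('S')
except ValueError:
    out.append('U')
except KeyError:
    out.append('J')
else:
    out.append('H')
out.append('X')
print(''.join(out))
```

Execution trace: 'A' (try body) → 'S' (except TypeError) → 'X' (after the try/except). Output: ASX

Answer: ASX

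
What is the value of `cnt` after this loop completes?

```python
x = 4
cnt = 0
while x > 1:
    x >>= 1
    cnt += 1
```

Count right shifts until 1
`cnt` takes the values: 0 → 1 → 2

Answer: 2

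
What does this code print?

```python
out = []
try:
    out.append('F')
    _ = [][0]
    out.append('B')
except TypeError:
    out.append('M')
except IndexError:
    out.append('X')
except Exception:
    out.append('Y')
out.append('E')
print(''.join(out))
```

Execution trace: 'F' (try body) → 'X' (except IndexError) → 'E' (after the try/except). Output: FXE

Answer: FXE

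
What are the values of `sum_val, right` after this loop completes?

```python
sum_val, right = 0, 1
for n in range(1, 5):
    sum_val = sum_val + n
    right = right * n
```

Sum and factorial of 1 to 4
`sum_val, right` takes the values: (0, 1) → (1, 1) → (3, 1) → (3, 2) → (6, 2) → (6, 6) → (10, 6) → (10, 24)

Answer: 10, 24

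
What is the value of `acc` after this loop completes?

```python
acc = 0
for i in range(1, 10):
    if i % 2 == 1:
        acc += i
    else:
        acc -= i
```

Add odd, subtract even
`acc` takes the values: 0 → 1 → -1 → 2 → -2 → 3 → -3 → 4 → -4 → 5

Answer: 5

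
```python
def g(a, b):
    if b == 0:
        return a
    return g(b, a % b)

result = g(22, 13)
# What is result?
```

g(22, 13) -> g(13, 9) -> g(9, 4) -> g(4, 1) -> g(1, 0) -> 1

Answer: 1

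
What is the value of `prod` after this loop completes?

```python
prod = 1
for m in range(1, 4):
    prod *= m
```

3! = 6
`prod` takes the values: 1 → 2 → 6

Answer: 6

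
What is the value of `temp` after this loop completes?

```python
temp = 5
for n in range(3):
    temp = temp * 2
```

Multiply by 2, 3 times: 5 * 2^3 = 40
`temp` takes the values: 5 → 10 → 20 → 40

Answer: 40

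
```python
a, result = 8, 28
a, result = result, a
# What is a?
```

Trace:
`a, result = 8, 28` → a = 8; result = 28
`a, result = result, a` → a = 28; result = 8
So a = 28

Answer: 28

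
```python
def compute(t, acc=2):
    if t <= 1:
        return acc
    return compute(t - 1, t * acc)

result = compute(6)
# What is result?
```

Accumulator trace (n, acc): (6, 2) -> (5, 12) -> (4, 60) -> (3, 240) -> (2, 720) -> (1, 1440) -> return 1440

Answer: 1440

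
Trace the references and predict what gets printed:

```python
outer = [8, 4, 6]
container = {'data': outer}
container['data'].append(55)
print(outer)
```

Key concept: dict holds reference to list.
Step by step:
`outer = [8, 4, 6]` → outer = [8, 4, 6]
`container = {'data': outer}` → container = {'data': [8, 4, 6]}
`container['data'].append(55)` → outer = [8, 4, 6, 55]; container = {'data': [8, 4, 6, 55]}
`print(outer)` → prints [8, 4, 6, 55]

Answer: [8, 4, 6, 55]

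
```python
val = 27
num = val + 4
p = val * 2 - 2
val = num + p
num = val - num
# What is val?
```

Trace:
`val = 27` → val = 27
`num = val + 4` → num = 31
`p = val * 2 - 2` → p = 52
`val = num + p` → val = 83
`num = val - num` → num = 52
So val = 83

Answer: 83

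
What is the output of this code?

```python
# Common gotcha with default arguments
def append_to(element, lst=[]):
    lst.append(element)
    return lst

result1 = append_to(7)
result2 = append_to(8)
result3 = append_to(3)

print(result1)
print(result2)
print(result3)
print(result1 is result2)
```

Key concept: mutable default argument gotcha.
Step by step:
`result1 = append_to(7)` → result1 = [7]
`result2 = append_to(8)` → result1 = [7, 8] (same object as result2); result2 = [7, 8] (same object as result1)
`result3 = append_to(3)` → result1 = [7, 8, 3] (same object as result2, result3); result2 = [7, 8, 3] (same object as result1, result3); result3 = [7, 8, 3] (same object as result1, result2)
`print(result1)` → prints [7, 8, 3]
`print(result2)` → prints [7, 8, 3]
`print(result3)` → prints [7, 8, 3]
`print(result1 is result2)` → prints True

Answer:
[7, 8, 3]
[7, 8, 3]
[7, 8, 3]
True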